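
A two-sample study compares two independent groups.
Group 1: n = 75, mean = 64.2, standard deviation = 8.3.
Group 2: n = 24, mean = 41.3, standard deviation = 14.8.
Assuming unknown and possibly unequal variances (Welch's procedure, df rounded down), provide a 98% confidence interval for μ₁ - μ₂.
(15.06, 30.74)

Difference: x̄₁ - x̄₂ = 22.90
SE = √(s₁²/n₁ + s₂²/n₂) = √(8.3²/75 + 14.8²/24) = 3.1694
df = 27.78 → 27 (Welch–Satterthwaite, rounded down)
t* = 2.473

CI: 22.90 ± 2.473 · 3.1694 = 22.90 ± 7.84 = (15.06, 30.74)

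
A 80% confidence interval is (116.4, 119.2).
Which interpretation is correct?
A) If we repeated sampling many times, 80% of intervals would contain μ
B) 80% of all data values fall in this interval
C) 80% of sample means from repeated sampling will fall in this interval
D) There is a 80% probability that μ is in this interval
A

A) Correct — this is the frequentist long-run coverage interpretation.
B) Wrong — a CI is about the parameter μ, not individual data values.
C) Wrong — coverage applies to intervals containing μ, not to future x̄ values.
D) Wrong — μ is fixed; the randomness lives in the interval, not in μ.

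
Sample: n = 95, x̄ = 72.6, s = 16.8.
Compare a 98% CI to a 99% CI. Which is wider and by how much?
99% CI is wider by 0.90

df = 94
98% CI: t* = 2.367, (68.52, 76.68), width = 2 · t* · s/√n = 8.16
99% CI: t* = 2.629, (68.07, 77.13), width = 2 · t* · s/√n = 9.06

The 99% CI is wider by 9.06 - 8.16 = 0.90.
Higher confidence requires a wider interval.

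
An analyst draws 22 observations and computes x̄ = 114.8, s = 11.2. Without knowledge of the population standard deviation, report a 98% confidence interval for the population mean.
(108.79, 120.81)

t-interval (σ unknown):
df = n - 1 = 21
t* = 2.518 for 98% confidence

Margin of error = t* · s/√n = 2.518 · 11.2/√22 = 6.01

CI: (108.79, 120.81)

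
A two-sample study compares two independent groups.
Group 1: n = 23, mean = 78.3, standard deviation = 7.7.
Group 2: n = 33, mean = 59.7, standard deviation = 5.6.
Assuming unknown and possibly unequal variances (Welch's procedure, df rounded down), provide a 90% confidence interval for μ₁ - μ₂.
(15.43, 21.77)

Difference: x̄₁ - x̄₂ = 18.60
SE = √(s₁²/n₁ + s₂²/n₂) = √(7.7²/23 + 5.6²/33) = 1.8783
df = 37.69 → 37 (Welch–Satterthwaite, rounded down)
t* = 1.687

CI: 18.60 ± 1.687 · 1.8783 = 18.60 ± 3.17 = (15.43, 21.77)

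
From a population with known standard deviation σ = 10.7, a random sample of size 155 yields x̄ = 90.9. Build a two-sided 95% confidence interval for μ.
(89.22, 92.58)

z-interval (σ known):
z* = 1.960 for 95% confidence

Margin of error = z* · σ/√n = 1.960 · 10.7/√155 = 1.68

CI: (90.9 - 1.68, 90.9 + 1.68) = (89.22, 92.58)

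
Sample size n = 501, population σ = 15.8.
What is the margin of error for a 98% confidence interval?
Margin of error = 1.64

Margin of error = z* · σ/√n
= 2.326 · 15.8/√501
= 2.326 · 15.8/22.3830
= 1.64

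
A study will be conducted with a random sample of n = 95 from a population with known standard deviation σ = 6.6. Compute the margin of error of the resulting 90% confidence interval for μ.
Margin of error = 1.11

Margin of error = z* · σ/√n
= 1.645 · 6.6/√95
= 1.645 · 6.6/9.7468
= 1.11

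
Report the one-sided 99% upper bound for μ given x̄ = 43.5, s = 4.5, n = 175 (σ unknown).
μ ≤ 44.30

Upper bound (one-sided):
t* = 2.348 (one-sided for 99%)
Upper bound = x̄ + t* · s/√n = 43.5 + 2.348 · 4.5/√175 = 44.30

We are 99% confident that μ ≤ 44.30.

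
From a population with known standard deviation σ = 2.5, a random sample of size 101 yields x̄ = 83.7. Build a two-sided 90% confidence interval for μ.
(83.29, 84.11)

z-interval (σ known):
z* = 1.645 for 90% confidence

Margin of error = z* · σ/√n = 1.645 · 2.5/√101 = 0.41

CI: (83.7 - 0.41, 83.7 + 0.41) = (83.29, 84.11)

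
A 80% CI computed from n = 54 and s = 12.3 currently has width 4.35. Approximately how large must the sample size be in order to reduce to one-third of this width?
n ≈ 486

CI width ∝ 1/√n
To reduce width by factor 3, need √n to grow by 3 → need 3² = 9 times as many samples.

Current: n = 54, width = 4.35
New: n = 486, width ≈ 1.43

Width reduced by factor of 4.35/1.43 = 3.04.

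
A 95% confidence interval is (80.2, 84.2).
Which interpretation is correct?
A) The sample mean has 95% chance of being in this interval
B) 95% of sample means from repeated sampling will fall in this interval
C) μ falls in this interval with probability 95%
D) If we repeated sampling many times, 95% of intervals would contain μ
D

A) Wrong — x̄ is observed and sits in the interval by construction.
B) Wrong — coverage applies to intervals containing μ, not to future x̄ values.
C) Wrong — μ is fixed; the randomness lives in the interval, not in μ.
D) Correct — this is the frequentist long-run coverage interpretation.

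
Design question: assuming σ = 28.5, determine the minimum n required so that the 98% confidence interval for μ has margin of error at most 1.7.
n ≥ 1521

For margin E ≤ 1.7:
n ≥ (z* · σ / E)²
n ≥ (2.326 · 28.5 / 1.7)²
n ≥ 1520.59

Minimum n = 1521 (rounding up)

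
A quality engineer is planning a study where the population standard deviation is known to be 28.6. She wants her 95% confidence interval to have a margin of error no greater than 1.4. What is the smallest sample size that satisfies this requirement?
n ≥ 1604

For margin E ≤ 1.4:
n ≥ (z* · σ / E)²
n ≥ (1.960 · 28.6 / 1.4)²
n ≥ 1603.20

Minimum n = 1604 (rounding up)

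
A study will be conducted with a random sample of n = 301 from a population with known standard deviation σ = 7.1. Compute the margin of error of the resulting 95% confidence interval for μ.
Margin of error = 0.80

Margin of error = z* · σ/√n
= 1.960 · 7.1/√301
= 1.960 · 7.1/17.3494
= 0.80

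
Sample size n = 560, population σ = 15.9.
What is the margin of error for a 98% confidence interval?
Margin of error = 1.56

Margin of error = z* · σ/√n
= 2.326 · 15.9/√560
= 2.326 · 15.9/23.6643
= 1.56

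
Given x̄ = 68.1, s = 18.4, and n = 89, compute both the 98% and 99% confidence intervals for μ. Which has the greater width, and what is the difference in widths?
99% CI is wider by 1.03

df = 88
98% CI: t* = 2.369, (63.48, 72.72), width = 2 · t* · s/√n = 9.24
99% CI: t* = 2.633, (62.96, 73.24), width = 2 · t* · s/√n = 10.27

The 99% CI is wider by 10.27 - 9.24 = 1.03.
Higher confidence requires a wider interval.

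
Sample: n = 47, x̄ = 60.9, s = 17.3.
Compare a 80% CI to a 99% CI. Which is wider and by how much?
99% CI is wider by 7.00

df = 46
80% CI: t* = 1.300, (57.62, 64.18), width = 2 · t* · s/√n = 6.56
99% CI: t* = 2.687, (54.12, 67.68), width = 2 · t* · s/√n = 13.56

The 99% CI is wider by 13.56 - 6.56 = 7.00.
Higher confidence requires a wider interval.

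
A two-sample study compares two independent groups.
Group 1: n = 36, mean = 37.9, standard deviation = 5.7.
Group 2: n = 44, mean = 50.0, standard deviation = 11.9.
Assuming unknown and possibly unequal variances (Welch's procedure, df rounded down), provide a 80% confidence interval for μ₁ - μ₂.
(-14.73, -9.47)

Difference: x̄₁ - x̄₂ = -12.10
SE = √(s₁²/n₁ + s₂²/n₂) = √(5.7²/36 + 11.9²/44) = 2.0300
df = 64.29 → 64 (Welch–Satterthwaite, rounded down)
t* = 1.295

CI: -12.10 ± 1.295 · 2.0300 = -12.10 ± 2.63 = (-14.73, -9.47)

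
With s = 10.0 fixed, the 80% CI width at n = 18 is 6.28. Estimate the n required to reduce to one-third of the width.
n ≈ 162

CI width ∝ 1/√n
To reduce width by factor 3, need √n to grow by 3 → need 3² = 9 times as many samples.

Current: n = 18, width = 6.28
New: n = 162, width ≈ 2.02

Width reduced by factor of 6.28/2.02 = 3.11.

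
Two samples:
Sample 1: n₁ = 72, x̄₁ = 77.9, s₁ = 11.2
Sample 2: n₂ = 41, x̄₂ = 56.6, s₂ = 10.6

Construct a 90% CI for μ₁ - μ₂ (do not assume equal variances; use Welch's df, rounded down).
(17.78, 24.82)

Difference: x̄₁ - x̄₂ = 21.30
SE = √(s₁²/n₁ + s₂²/n₂) = √(11.2²/72 + 10.6²/41) = 2.1172
df = 87.18 → 87 (Welch–Satterthwaite, rounded down)
t* = 1.663

CI: 21.30 ± 1.663 · 2.1172 = 21.30 ± 3.52 = (17.78, 24.82)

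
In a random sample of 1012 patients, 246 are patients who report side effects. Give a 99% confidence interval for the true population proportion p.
(0.208, 0.278)

Proportion CI:
p̂ = 246/1012 = 0.24308
SE = √(p̂(1-p̂)/n) = √(0.24308 · 0.75692 / 1012) = 0.01348

z* = 2.576
Margin = z* · SE = 2.576 · 0.01348 = 0.0347

CI: 0.24308 ± 0.0347 = (0.208, 0.278)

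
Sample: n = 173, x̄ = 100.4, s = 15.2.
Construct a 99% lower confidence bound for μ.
μ ≥ 97.69

Lower bound (one-sided):
t* = 2.348 (one-sided for 99%)
Lower bound = x̄ - t* · s/√n = 100.4 - 2.348 · 15.2/√173 = 97.69

We are 99% confident that μ ≥ 97.69.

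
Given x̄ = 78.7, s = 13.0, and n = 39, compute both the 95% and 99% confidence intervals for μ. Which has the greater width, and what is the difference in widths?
99% CI is wider by 2.86

df = 38
95% CI: t* = 2.024, (74.49, 82.91), width = 2 · t* · s/√n = 8.43
99% CI: t* = 2.712, (73.05, 84.35), width = 2 · t* · s/√n = 11.29

The 99% CI is wider by 11.29 - 8.43 = 2.86.
Higher confidence requires a wider interval.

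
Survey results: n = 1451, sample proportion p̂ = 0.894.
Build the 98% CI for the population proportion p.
(0.875, 0.913)

Proportion CI:
SE = √(p̂(1-p̂)/n) = √(0.894 · 0.106 / 1451) = 0.00808

z* = 2.326
Margin = z* · SE = 2.326 · 0.00808 = 0.0188

CI: 0.894 ± 0.0188 = (0.875, 0.913)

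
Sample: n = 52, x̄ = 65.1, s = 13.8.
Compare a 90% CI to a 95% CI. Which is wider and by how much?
95% CI is wider by 1.28

df = 51
90% CI: t* = 1.675, (61.89, 68.31), width = 2 · t* · s/√n = 6.41
95% CI: t* = 2.008, (61.26, 68.94), width = 2 · t* · s/√n = 7.69

The 95% CI is wider by 7.69 - 6.41 = 1.28.
Higher confidence requires a wider interval.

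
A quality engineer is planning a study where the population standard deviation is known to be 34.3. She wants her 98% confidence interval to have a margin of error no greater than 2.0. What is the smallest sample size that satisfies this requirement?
n ≥ 1592

For margin E ≤ 2.0:
n ≥ (z* · σ / E)²
n ≥ (2.326 · 34.3 / 2.0)²
n ≥ 1591.28

Minimum n = 1592 (rounding up)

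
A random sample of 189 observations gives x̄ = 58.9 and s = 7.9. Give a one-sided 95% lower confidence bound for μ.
μ ≥ 57.95

Lower bound (one-sided):
t* = 1.653 (one-sided for 95%)
Lower bound = x̄ - t* · s/√n = 58.9 - 1.653 · 7.9/√189 = 57.95

We are 95% confident that μ ≥ 57.95.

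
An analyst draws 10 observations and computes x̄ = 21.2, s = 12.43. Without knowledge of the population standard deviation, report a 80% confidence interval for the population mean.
(15.76, 26.64)

t-interval (σ unknown):
df = n - 1 = 9
t* = 1.383 for 80% confidence

Margin of error = t* · s/√n = 1.383 · 12.43/√10 = 5.44

CI: (15.76, 26.64)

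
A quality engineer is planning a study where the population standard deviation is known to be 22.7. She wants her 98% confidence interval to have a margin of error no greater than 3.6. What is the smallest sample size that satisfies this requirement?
n ≥ 216

For margin E ≤ 3.6:
n ≥ (z* · σ / E)²
n ≥ (2.326 · 22.7 / 3.6)²
n ≥ 215.11

Minimum n = 216 (rounding up)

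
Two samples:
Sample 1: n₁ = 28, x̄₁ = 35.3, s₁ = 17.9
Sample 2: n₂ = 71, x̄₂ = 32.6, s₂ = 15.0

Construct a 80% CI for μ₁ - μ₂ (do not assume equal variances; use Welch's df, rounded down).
(-2.28, 7.68)

Difference: x̄₁ - x̄₂ = 2.70
SE = √(s₁²/n₁ + s₂²/n₂) = √(17.9²/28 + 15.0²/71) = 3.8226
df = 42.76 → 42 (Welch–Satterthwaite, rounded down)
t* = 1.302

CI: 2.70 ± 1.302 · 3.8226 = 2.70 ± 4.98 = (-2.28, 7.68)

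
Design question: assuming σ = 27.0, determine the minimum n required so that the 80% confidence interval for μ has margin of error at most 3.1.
n ≥ 125

For margin E ≤ 3.1:
n ≥ (z* · σ / E)²
n ≥ (1.282 · 27.0 / 3.1)²
n ≥ 124.68

Minimum n = 125 (rounding up)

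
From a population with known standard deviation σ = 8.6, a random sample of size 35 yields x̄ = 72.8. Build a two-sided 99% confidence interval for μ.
(69.06, 76.54)

z-interval (σ known):
z* = 2.576 for 99% confidence

Margin of error = z* · σ/√n = 2.576 · 8.6/√35 = 3.74

CI: (72.8 - 3.74, 72.8 + 3.74) = (69.06, 76.54)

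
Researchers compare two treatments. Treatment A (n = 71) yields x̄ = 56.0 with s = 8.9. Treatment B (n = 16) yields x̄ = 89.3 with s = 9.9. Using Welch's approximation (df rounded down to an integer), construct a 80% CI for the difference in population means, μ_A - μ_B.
(-36.87, -29.73)

Difference: x̄₁ - x̄₂ = -33.30
SE = √(s₁²/n₁ + s₂²/n₂) = √(8.9²/71 + 9.9²/16) = 2.6910
df = 20.81 → 20 (Welch–Satterthwaite, rounded down)
t* = 1.325

CI: -33.30 ± 1.325 · 2.6910 = -33.30 ± 3.57 = (-36.87, -29.73)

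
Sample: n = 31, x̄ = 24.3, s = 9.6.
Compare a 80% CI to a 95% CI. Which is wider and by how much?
95% CI is wider by 2.52

df = 30
80% CI: t* = 1.310, (22.04, 26.56), width = 2 · t* · s/√n = 4.52
95% CI: t* = 2.042, (20.78, 27.82), width = 2 · t* · s/√n = 7.04

The 95% CI is wider by 7.04 - 4.52 = 2.52.
Higher confidence requires a wider interval.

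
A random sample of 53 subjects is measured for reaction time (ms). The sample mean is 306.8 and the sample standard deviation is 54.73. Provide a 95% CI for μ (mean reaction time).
(291.71, 321.89)

t-interval (σ unknown):
df = n - 1 = 52
t* = 2.007 for 95% confidence

Margin of error = t* · s/√n = 2.007 · 54.73/√53 = 15.09

CI: (291.71, 321.89)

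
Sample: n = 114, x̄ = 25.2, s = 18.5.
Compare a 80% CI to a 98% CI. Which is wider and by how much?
98% CI is wider by 3.71

df = 113
80% CI: t* = 1.289, (22.97, 27.43), width = 2 · t* · s/√n = 4.47
98% CI: t* = 2.360, (21.11, 29.29), width = 2 · t* · s/√n = 8.18

The 98% CI is wider by 8.18 - 4.47 = 3.71.
Higher confidence requires a wider interval.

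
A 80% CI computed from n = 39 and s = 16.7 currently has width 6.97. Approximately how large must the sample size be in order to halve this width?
n ≈ 156

CI width ∝ 1/√n
To reduce width by factor 2, need √n to grow by 2 → need 2² = 4 times as many samples.

Current: n = 39, width = 6.97
New: n = 156, width ≈ 3.44

Width reduced by factor of 6.97/3.44 = 2.03.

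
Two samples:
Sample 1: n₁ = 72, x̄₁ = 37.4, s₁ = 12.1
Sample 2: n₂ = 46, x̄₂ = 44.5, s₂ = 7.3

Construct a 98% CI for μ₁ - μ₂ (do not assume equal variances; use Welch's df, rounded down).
(-11.31, -2.89)

Difference: x̄₁ - x̄₂ = -7.10
SE = √(s₁²/n₁ + s₂²/n₂) = √(12.1²/72 + 7.3²/46) = 1.7866
df = 115.70 → 115 (Welch–Satterthwaite, rounded down)
t* = 2.359

CI: -7.10 ± 2.359 · 1.7866 = -7.10 ± 4.21 = (-11.31, -2.89)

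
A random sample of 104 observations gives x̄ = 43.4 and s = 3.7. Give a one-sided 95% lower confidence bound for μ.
μ ≥ 42.80

Lower bound (one-sided):
t* = 1.660 (one-sided for 95%)
Lower bound = x̄ - t* · s/√n = 43.4 - 1.660 · 3.7/√104 = 42.80

We are 95% confident that μ ≥ 42.80.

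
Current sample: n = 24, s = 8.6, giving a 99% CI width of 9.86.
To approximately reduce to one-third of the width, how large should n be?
n ≈ 216

CI width ∝ 1/√n
To reduce width by factor 3, need √n to grow by 3 → need 3² = 9 times as many samples.

Current: n = 24, width = 9.86
New: n = 216, width ≈ 3.04

Width reduced by factor of 9.86/3.04 = 3.24.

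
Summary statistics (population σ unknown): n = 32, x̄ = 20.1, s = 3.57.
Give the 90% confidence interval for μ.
(19.03, 21.17)

t-interval (σ unknown):
df = n - 1 = 31
t* = 1.696 for 90% confidence

Margin of error = t* · s/√n = 1.696 · 3.57/√32 = 1.07

CI: (19.03, 21.17)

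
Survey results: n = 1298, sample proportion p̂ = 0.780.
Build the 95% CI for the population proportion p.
(0.757, 0.803)

Proportion CI:
SE = √(p̂(1-p̂)/n) = √(0.780 · 0.220 / 1298) = 0.01150

z* = 1.960
Margin = z* · SE = 1.960 · 0.01150 = 0.0225

CI: 0.780 ± 0.0225 = (0.757, 0.803)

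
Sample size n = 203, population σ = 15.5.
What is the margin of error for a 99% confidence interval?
Margin of error = 2.80

Margin of error = z* · σ/√n
= 2.576 · 15.5/√203
= 2.576 · 15.5/14.2478
= 2.80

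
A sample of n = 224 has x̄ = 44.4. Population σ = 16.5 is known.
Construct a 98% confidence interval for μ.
(41.84, 46.96)

z-interval (σ known):
z* = 2.326 for 98% confidence

Margin of error = z* · σ/√n = 2.326 · 16.5/√224 = 2.56

CI: (44.4 - 2.56, 44.4 + 2.56) = (41.84, 46.96)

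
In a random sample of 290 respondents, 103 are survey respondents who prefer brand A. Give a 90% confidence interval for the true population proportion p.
(0.309, 0.401)

Proportion CI:
p̂ = 103/290 = 0.35517
SE = √(p̂(1-p̂)/n) = √(0.35517 · 0.64483 / 290) = 0.02810

z* = 1.645
Margin = z* · SE = 1.645 · 0.02810 = 0.0462

CI: 0.35517 ± 0.0462 = (0.309, 0.401)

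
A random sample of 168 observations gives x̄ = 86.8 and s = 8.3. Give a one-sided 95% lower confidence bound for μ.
μ ≥ 85.74

Lower bound (one-sided):
t* = 1.654 (one-sided for 95%)
Lower bound = x̄ - t* · s/√n = 86.8 - 1.654 · 8.3/√168 = 85.74

We are 95% confident that μ ≥ 85.74.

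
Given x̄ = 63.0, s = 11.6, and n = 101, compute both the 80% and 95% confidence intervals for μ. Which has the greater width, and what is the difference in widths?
95% CI is wider by 1.60

df = 100
80% CI: t* = 1.290, (61.51, 64.49), width = 2 · t* · s/√n = 2.98
95% CI: t* = 1.984, (60.71, 65.29), width = 2 · t* · s/√n = 4.58

The 95% CI is wider by 4.58 - 2.98 = 1.60.
Higher confidence requires a wider interval.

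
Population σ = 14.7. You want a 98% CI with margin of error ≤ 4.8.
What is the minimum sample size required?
n ≥ 51

For margin E ≤ 4.8:
n ≥ (z* · σ / E)²
n ≥ (2.326 · 14.7 / 4.8)²
n ≥ 50.74

Minimum n = 51 (rounding up)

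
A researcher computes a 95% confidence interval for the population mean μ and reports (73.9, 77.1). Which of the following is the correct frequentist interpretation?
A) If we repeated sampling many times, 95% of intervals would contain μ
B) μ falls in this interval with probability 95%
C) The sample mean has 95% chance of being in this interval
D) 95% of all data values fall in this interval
A

A) Correct — this is the frequentist long-run coverage interpretation.
B) Wrong — μ is fixed; the randomness lives in the interval, not in μ.
C) Wrong — x̄ is observed and sits in the interval by construction.
D) Wrong — a CI is about the parameter μ, not individual data values.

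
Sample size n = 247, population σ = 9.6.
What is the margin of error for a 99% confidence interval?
Margin of error = 1.57

Margin of error = z* · σ/√n
= 2.576 · 9.6/√247
= 2.576 · 9.6/15.7162
= 1.57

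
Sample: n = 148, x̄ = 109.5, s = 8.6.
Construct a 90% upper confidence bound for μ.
μ ≤ 110.41

Upper bound (one-sided):
t* = 1.287 (one-sided for 90%)
Upper bound = x̄ + t* · s/√n = 109.5 + 1.287 · 8.6/√148 = 110.41

We are 90% confident that μ ≤ 110.41.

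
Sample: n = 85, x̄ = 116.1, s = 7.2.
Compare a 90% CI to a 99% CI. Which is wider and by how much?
99% CI is wider by 1.52

df = 84
90% CI: t* = 1.663, (114.80, 117.40), width = 2 · t* · s/√n = 2.60
99% CI: t* = 2.636, (114.04, 118.16), width = 2 · t* · s/√n = 4.12

The 99% CI is wider by 4.12 - 2.60 = 1.52.
Higher confidence requires a wider interval.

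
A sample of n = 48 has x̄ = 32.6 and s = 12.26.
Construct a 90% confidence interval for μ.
(29.63, 35.57)

t-interval (σ unknown):
df = n - 1 = 47
t* = 1.678 for 90% confidence

Margin of error = t* · s/√n = 1.678 · 12.26/√48 = 2.97

CI: (29.63, 35.57)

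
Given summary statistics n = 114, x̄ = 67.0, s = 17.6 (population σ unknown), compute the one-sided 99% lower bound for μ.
μ ≥ 63.11

Lower bound (one-sided):
t* = 2.360 (one-sided for 99%)
Lower bound = x̄ - t* · s/√n = 67.0 - 2.360 · 17.6/√114 = 63.11

We are 99% confident that μ ≥ 63.11.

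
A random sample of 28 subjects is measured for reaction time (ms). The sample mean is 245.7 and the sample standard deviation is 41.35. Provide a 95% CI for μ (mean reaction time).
(229.66, 261.74)

t-interval (σ unknown):
df = n - 1 = 27
t* = 2.052 for 95% confidence

Margin of error = t* · s/√n = 2.052 · 41.35/√28 = 16.04

CI: (229.66, 261.74)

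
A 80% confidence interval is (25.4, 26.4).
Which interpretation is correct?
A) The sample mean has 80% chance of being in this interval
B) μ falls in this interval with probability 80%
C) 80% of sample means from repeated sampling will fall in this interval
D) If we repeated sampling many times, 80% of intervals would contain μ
D

A) Wrong — x̄ is observed and sits in the interval by construction.
B) Wrong — μ is fixed; the randomness lives in the interval, not in μ.
C) Wrong — coverage applies to intervals containing μ, not to future x̄ values.
D) Correct — this is the frequentist long-run coverage interpretation.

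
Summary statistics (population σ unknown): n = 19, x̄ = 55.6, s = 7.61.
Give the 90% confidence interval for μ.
(52.57, 58.63)

t-interval (σ unknown):
df = n - 1 = 18
t* = 1.734 for 90% confidence

Margin of error = t* · s/√n = 1.734 · 7.61/√19 = 3.03

CI: (52.57, 58.63)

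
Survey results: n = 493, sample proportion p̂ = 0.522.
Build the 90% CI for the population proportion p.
(0.485, 0.559)

Proportion CI:
SE = √(p̂(1-p̂)/n) = √(0.522 · 0.478 / 493) = 0.02250

z* = 1.645
Margin = z* · SE = 1.645 · 0.02250 = 0.0370

CI: 0.522 ± 0.0370 = (0.485, 0.559)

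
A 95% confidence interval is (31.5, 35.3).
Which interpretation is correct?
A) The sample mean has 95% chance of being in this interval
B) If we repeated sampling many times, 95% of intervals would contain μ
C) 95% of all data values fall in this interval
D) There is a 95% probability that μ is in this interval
B

A) Wrong — x̄ is observed and sits in the interval by construction.
B) Correct — this is the frequentist long-run coverage interpretation.
C) Wrong — a CI is about the parameter μ, not individual data values.
D) Wrong — μ is fixed; the randomness lives in the interval, not in μ.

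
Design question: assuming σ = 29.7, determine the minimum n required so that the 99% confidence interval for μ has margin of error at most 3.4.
n ≥ 507

For margin E ≤ 3.4:
n ≥ (z* · σ / E)²
n ≥ (2.576 · 29.7 / 3.4)²
n ≥ 506.35

Minimum n = 507 (rounding up)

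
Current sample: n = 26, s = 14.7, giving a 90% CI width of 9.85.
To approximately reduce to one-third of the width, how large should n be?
n ≈ 234

CI width ∝ 1/√n
To reduce width by factor 3, need √n to grow by 3 → need 3² = 9 times as many samples.

Current: n = 26, width = 9.85
New: n = 234, width ≈ 3.17

Width reduced by factor of 9.85/3.17 = 3.11.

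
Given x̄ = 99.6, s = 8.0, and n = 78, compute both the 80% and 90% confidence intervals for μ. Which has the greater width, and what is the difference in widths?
90% CI is wider by 0.68

df = 77
80% CI: t* = 1.293, (98.43, 100.77), width = 2 · t* · s/√n = 2.34
90% CI: t* = 1.665, (98.09, 101.11), width = 2 · t* · s/√n = 3.02

The 90% CI is wider by 3.02 - 2.34 = 0.68.
Higher confidence requires a wider interval.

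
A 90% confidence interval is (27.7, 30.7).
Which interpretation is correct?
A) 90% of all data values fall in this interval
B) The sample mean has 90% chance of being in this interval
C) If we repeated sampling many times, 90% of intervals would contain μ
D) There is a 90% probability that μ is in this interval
C

A) Wrong — a CI is about the parameter μ, not individual data values.
B) Wrong — x̄ is observed and sits in the interval by construction.
C) Correct — this is the frequentist long-run coverage interpretation.
D) Wrong — μ is fixed; the randomness lives in the interval, not in μ.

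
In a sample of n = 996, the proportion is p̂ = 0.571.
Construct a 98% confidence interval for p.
(0.535, 0.607)

Proportion CI:
SE = √(p̂(1-p̂)/n) = √(0.571 · 0.429 / 996) = 0.01568

z* = 2.326
Margin = z* · SE = 2.326 · 0.01568 = 0.0365

CI: 0.571 ± 0.0365 = (0.535, 0.607)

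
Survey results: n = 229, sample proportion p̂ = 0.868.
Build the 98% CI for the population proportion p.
(0.816, 0.920)

Proportion CI:
SE = √(p̂(1-p̂)/n) = √(0.868 · 0.132 / 229) = 0.02237

z* = 2.326
Margin = z* · SE = 2.326 · 0.02237 = 0.0520

CI: 0.868 ± 0.0520 = (0.816, 0.920)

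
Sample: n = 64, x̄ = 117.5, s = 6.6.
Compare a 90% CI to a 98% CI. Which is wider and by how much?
98% CI is wider by 1.19

df = 63
90% CI: t* = 1.669, (116.12, 118.88), width = 2 · t* · s/√n = 2.75
98% CI: t* = 2.387, (115.53, 119.47), width = 2 · t* · s/√n = 3.94

The 98% CI is wider by 3.94 - 2.75 = 1.19.
Higher confidence requires a wider interval.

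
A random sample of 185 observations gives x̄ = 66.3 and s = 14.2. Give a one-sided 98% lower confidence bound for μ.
μ ≥ 64.14

Lower bound (one-sided):
t* = 2.068 (one-sided for 98%)
Lower bound = x̄ - t* · s/√n = 66.3 - 2.068 · 14.2/√185 = 64.14

We are 98% confident that μ ≥ 64.14.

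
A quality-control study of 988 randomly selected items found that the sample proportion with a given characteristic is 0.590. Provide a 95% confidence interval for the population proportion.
(0.559, 0.621)

Proportion CI:
SE = √(p̂(1-p̂)/n) = √(0.590 · 0.410 / 988) = 0.01565

z* = 1.960
Margin = z* · SE = 1.960 · 0.01565 = 0.0307

CI: 0.590 ± 0.0307 = (0.559, 0.621)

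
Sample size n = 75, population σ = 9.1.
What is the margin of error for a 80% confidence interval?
Margin of error = 1.35

Margin of error = z* · σ/√n
= 1.282 · 9.1/√75
= 1.282 · 9.1/8.6603
= 1.35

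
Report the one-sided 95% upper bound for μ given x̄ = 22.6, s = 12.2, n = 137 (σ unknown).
μ ≤ 24.33

Upper bound (one-sided):
t* = 1.656 (one-sided for 95%)
Upper bound = x̄ + t* · s/√n = 22.6 + 1.656 · 12.2/√137 = 24.33

We are 95% confident that μ ≤ 24.33.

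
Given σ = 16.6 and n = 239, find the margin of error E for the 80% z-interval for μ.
Margin of error = 1.38

Margin of error = z* · σ/√n
= 1.282 · 16.6/√239
= 1.282 · 16.6/15.4596
= 1.38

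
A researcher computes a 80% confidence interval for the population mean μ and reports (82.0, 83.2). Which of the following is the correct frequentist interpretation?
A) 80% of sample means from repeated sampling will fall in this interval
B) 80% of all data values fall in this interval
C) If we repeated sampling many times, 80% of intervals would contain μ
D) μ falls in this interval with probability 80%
C

A) Wrong — coverage applies to intervals containing μ, not to future x̄ values.
B) Wrong — a CI is about the parameter μ, not individual data values.
C) Correct — this is the frequentist long-run coverage interpretation.
D) Wrong — μ is fixed; the randomness lives in the interval, not in μ.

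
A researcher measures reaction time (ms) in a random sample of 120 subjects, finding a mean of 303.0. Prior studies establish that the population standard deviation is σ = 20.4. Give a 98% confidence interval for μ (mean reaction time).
(298.67, 307.33)

z-interval (σ known):
z* = 2.326 for 98% confidence

Margin of error = z* · σ/√n = 2.326 · 20.4/√120 = 4.33

CI: (303.0 - 4.33, 303.0 + 4.33) = (298.67, 307.33)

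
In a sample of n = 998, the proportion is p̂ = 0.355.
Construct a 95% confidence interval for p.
(0.325, 0.385)

Proportion CI:
SE = √(p̂(1-p̂)/n) = √(0.355 · 0.645 / 998) = 0.01515

z* = 1.960
Margin = z* · SE = 1.960 · 0.01515 = 0.0297

CI: 0.355 ± 0.0297 = (0.325, 0.385)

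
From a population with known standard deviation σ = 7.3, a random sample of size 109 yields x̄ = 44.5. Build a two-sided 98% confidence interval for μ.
(42.87, 46.13)

z-interval (σ known):
z* = 2.326 for 98% confidence

Margin of error = z* · σ/√n = 2.326 · 7.3/√109 = 1.63

CI: (44.5 - 1.63, 44.5 + 1.63) = (42.87, 46.13)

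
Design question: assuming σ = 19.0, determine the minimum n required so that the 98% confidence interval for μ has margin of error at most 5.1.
n ≥ 76

For margin E ≤ 5.1:
n ≥ (z* · σ / E)²
n ≥ (2.326 · 19.0 / 5.1)²
n ≥ 75.09

Minimum n = 76 (rounding up)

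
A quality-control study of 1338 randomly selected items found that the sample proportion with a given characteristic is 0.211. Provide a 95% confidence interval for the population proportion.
(0.189, 0.233)

Proportion CI:
SE = √(p̂(1-p̂)/n) = √(0.211 · 0.789 / 1338) = 0.01115

z* = 1.960
Margin = z* · SE = 1.960 · 0.01115 = 0.0219

CI: 0.211 ± 0.0219 = (0.189, 0.233)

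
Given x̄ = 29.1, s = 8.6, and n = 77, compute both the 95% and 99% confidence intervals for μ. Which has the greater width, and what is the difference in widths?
99% CI is wider by 1.28

df = 76
95% CI: t* = 1.992, (27.15, 31.05), width = 2 · t* · s/√n = 3.90
99% CI: t* = 2.642, (26.51, 31.69), width = 2 · t* · s/√n = 5.18

The 99% CI is wider by 5.18 - 3.90 = 1.28.
Higher confidence requires a wider interval.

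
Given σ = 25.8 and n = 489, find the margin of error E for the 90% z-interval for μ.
Margin of error = 1.92

Margin of error = z* · σ/√n
= 1.645 · 25.8/√489
= 1.645 · 25.8/22.1133
= 1.92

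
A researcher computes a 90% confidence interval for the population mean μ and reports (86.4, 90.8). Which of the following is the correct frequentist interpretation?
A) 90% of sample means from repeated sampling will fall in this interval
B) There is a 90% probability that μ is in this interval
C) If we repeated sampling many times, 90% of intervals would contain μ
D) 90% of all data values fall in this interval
C

A) Wrong — coverage applies to intervals containing μ, not to future x̄ values.
B) Wrong — μ is fixed; the randomness lives in the interval, not in μ.
C) Correct — this is the frequentist long-run coverage interpretation.
D) Wrong — a CI is about the parameter μ, not individual data values.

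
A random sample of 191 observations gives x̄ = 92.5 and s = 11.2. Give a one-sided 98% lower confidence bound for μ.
μ ≥ 90.82

Lower bound (one-sided):
t* = 2.068 (one-sided for 98%)
Lower bound = x̄ - t* · s/√n = 92.5 - 2.068 · 11.2/√191 = 90.82

We are 98% confident that μ ≥ 90.82.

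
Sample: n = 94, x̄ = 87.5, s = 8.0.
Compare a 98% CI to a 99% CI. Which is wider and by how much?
99% CI is wider by 0.43

df = 93
98% CI: t* = 2.367, (85.55, 89.45), width = 2 · t* · s/√n = 3.91
99% CI: t* = 2.630, (85.33, 89.67), width = 2 · t* · s/√n = 4.34

The 99% CI is wider by 4.34 - 3.91 = 0.43.
Higher confidence requires a wider interval.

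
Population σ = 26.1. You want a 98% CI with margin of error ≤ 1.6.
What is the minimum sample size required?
n ≥ 1440

For margin E ≤ 1.6:
n ≥ (z* · σ / E)²
n ≥ (2.326 · 26.1 / 1.6)²
n ≥ 1439.66

Minimum n = 1440 (rounding up)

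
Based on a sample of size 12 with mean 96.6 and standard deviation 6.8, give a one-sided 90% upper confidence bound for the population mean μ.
μ ≤ 99.28

Upper bound (one-sided):
t* = 1.363 (one-sided for 90%)
Upper bound = x̄ + t* · s/√n = 96.6 + 1.363 · 6.8/√12 = 99.28

We are 90% confident that μ ≤ 99.28.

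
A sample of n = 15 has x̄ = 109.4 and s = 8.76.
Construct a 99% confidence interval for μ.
(102.67, 116.13)

t-interval (σ unknown):
df = n - 1 = 14
t* = 2.977 for 99% confidence

Margin of error = t* · s/√n = 2.977 · 8.76/√15 = 6.73

CI: (102.67, 116.13)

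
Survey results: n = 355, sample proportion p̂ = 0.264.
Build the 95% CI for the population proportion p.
(0.218, 0.310)

Proportion CI:
SE = √(p̂(1-p̂)/n) = √(0.264 · 0.736 / 355) = 0.02340

z* = 1.960
Margin = z* · SE = 1.960 · 0.02340 = 0.0459

CI: 0.264 ± 0.0459 = (0.218, 0.310)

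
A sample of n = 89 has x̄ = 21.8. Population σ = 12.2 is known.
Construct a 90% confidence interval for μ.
(19.67, 23.93)

z-interval (σ known):
z* = 1.645 for 90% confidence

Margin of error = z* · σ/√n = 1.645 · 12.2/√89 = 2.13

CI: (21.8 - 2.13, 21.8 + 2.13) = (19.67, 23.93)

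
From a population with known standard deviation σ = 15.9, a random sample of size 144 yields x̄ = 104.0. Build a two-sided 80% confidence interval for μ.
(102.30, 105.70)

z-interval (σ known):
z* = 1.282 for 80% confidence

Margin of error = z* · σ/√n = 1.282 · 15.9/√144 = 1.70

CI: (104.0 - 1.70, 104.0 + 1.70) = (102.30, 105.70)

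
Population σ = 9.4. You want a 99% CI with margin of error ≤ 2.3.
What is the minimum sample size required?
n ≥ 111

For margin E ≤ 2.3:
n ≥ (z* · σ / E)²
n ≥ (2.576 · 9.4 / 2.3)²
n ≥ 110.84

Minimum n = 111 (rounding up)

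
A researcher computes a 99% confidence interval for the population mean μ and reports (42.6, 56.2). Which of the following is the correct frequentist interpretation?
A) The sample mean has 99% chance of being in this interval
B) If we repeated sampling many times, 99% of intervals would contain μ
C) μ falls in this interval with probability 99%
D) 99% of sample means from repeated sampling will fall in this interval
B

A) Wrong — x̄ is observed and sits in the interval by construction.
B) Correct — this is the frequentist long-run coverage interpretation.
C) Wrong — μ is fixed; the randomness lives in the interval, not in μ.
D) Wrong — coverage applies to intervals containing μ, not to future x̄ values.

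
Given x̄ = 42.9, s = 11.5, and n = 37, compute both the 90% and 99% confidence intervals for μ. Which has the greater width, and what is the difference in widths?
99% CI is wider by 3.90

df = 36
90% CI: t* = 1.688, (39.71, 46.09), width = 2 · t* · s/√n = 6.38
99% CI: t* = 2.719, (37.76, 48.04), width = 2 · t* · s/√n = 10.28

The 99% CI is wider by 10.28 - 6.38 = 3.90.
Higher confidence requires a wider interval.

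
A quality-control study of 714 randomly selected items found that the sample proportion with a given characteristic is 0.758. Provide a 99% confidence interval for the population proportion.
(0.717, 0.799)

Proportion CI:
SE = √(p̂(1-p̂)/n) = √(0.758 · 0.242 / 714) = 0.01603

z* = 2.576
Margin = z* · SE = 2.576 · 0.01603 = 0.0413

CI: 0.758 ± 0.0413 = (0.717, 0.799)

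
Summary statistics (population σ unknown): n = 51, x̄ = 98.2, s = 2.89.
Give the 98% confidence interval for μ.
(97.23, 99.17)

t-interval (σ unknown):
df = n - 1 = 50
t* = 2.403 for 98% confidence

Margin of error = t* · s/√n = 2.403 · 2.89/√51 = 0.97

CI: (97.23, 99.17)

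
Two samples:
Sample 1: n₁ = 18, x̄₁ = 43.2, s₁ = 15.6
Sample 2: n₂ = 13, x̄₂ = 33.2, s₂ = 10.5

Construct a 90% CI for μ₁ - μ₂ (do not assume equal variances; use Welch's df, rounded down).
(2.02, 17.98)

Difference: x̄₁ - x̄₂ = 10.00
SE = √(s₁²/n₁ + s₂²/n₂) = √(15.6²/18 + 10.5²/13) = 4.6905
df = 28.90 → 28 (Welch–Satterthwaite, rounded down)
t* = 1.701

CI: 10.00 ± 1.701 · 4.6905 = 10.00 ± 7.98 = (2.02, 17.98)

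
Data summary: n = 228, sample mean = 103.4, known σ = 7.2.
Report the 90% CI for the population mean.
(102.62, 104.18)

z-interval (σ known):
z* = 1.645 for 90% confidence

Margin of error = z* · σ/√n = 1.645 · 7.2/√228 = 0.78

CI: (103.4 - 0.78, 103.4 + 0.78) = (102.62, 104.18)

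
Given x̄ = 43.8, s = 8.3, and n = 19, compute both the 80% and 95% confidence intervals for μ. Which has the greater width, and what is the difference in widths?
95% CI is wider by 2.93

df = 18
80% CI: t* = 1.330, (41.27, 46.33), width = 2 · t* · s/√n = 5.07
95% CI: t* = 2.101, (39.80, 47.80), width = 2 · t* · s/√n = 8.00

The 95% CI is wider by 8.00 - 5.07 = 2.93.
Higher confidence requires a wider interval.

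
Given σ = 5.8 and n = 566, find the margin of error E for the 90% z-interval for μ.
Margin of error = 0.40

Margin of error = z* · σ/√n
= 1.645 · 5.8/√566
= 1.645 · 5.8/23.7908
= 0.40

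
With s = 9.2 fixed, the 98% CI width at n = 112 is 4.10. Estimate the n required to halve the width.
n ≈ 448

CI width ∝ 1/√n
To reduce width by factor 2, need √n to grow by 2 → need 2² = 4 times as many samples.

Current: n = 112, width = 4.10
New: n = 448, width ≈ 2.03

Width reduced by factor of 4.10/2.03 = 2.02.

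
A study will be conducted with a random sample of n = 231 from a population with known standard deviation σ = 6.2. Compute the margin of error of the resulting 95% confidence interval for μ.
Margin of error = 0.80

Margin of error = z* · σ/√n
= 1.960 · 6.2/√231
= 1.960 · 6.2/15.1987
= 0.80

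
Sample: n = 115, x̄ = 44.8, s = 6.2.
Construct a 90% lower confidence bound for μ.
μ ≥ 44.05

Lower bound (one-sided):
t* = 1.289 (one-sided for 90%)
Lower bound = x̄ - t* · s/√n = 44.8 - 1.289 · 6.2/√115 = 44.05

We are 90% confident that μ ≥ 44.05.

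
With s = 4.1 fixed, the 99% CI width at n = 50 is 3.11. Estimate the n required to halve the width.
n ≈ 200

CI width ∝ 1/√n
To reduce width by factor 2, need √n to grow by 2 → need 2² = 4 times as many samples.

Current: n = 50, width = 3.11
New: n = 200, width ≈ 1.51

Width reduced by factor of 3.11/1.51 = 2.06.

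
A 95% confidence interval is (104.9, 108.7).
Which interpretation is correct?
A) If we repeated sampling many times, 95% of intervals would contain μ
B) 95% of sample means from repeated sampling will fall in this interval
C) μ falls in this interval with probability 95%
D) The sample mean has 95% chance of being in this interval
A

A) Correct — this is the frequentist long-run coverage interpretation.
B) Wrong — coverage applies to intervals containing μ, not to future x̄ values.
C) Wrong — μ is fixed; the randomness lives in the interval, not in μ.
D) Wrong — x̄ is observed and sits in the interval by construction.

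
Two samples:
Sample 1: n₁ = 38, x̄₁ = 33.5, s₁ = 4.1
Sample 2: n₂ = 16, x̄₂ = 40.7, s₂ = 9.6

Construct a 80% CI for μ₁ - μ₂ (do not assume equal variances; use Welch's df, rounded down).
(-10.52, -3.88)

Difference: x̄₁ - x̄₂ = -7.20
SE = √(s₁²/n₁ + s₂²/n₂) = √(4.1²/38 + 9.6²/16) = 2.4905
df = 17.35 → 17 (Welch–Satterthwaite, rounded down)
t* = 1.333

CI: -7.20 ± 1.333 · 2.4905 = -7.20 ± 3.32 = (-10.52, -3.88)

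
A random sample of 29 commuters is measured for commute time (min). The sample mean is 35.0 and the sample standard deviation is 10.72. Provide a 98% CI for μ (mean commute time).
(30.09, 39.91)

t-interval (σ unknown):
df = n - 1 = 28
t* = 2.467 for 98% confidence

Margin of error = t* · s/√n = 2.467 · 10.72/√29 = 4.91

CI: (30.09, 39.91)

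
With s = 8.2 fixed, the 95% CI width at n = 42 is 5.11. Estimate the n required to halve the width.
n ≈ 168

CI width ∝ 1/√n
To reduce width by factor 2, need √n to grow by 2 → need 2² = 4 times as many samples.

Current: n = 42, width = 5.11
New: n = 168, width ≈ 2.50

Width reduced by factor of 5.11/2.50 = 2.04.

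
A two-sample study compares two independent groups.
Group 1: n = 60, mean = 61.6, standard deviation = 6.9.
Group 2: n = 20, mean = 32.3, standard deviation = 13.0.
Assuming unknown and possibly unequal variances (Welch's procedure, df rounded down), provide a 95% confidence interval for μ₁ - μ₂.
(22.99, 35.61)

Difference: x̄₁ - x̄₂ = 29.30
SE = √(s₁²/n₁ + s₂²/n₂) = √(6.9²/60 + 13.0²/20) = 3.0403
df = 22.67 → 22 (Welch–Satterthwaite, rounded down)
t* = 2.074

CI: 29.30 ± 2.074 · 3.0403 = 29.30 ± 6.31 = (22.99, 35.61)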